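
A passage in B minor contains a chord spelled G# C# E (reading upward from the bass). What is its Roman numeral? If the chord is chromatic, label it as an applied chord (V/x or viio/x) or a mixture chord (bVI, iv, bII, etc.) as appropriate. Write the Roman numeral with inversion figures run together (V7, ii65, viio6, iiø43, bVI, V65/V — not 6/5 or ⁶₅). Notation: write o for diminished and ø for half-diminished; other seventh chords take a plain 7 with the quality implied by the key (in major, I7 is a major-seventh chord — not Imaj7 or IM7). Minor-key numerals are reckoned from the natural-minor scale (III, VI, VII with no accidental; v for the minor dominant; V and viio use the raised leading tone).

ii64

Stacked in thirds the chord is C#-E-G#: a minor triad on C#.
C# is the second degree of B minor. This is the minor supertonic, borrowed from the parallel major (the Dorian ii).
With G# in the bass the chord is in second inversion, so the figured bass is 64.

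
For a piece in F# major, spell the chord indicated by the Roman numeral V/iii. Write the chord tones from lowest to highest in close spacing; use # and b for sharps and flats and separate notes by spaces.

E# G## B#

The slash means an applied dominant: we want the dominant of iii. In F# major, iii is A# minor, and its dominant is built on E#.
Building a major triad on E# gives E#-G##-B#.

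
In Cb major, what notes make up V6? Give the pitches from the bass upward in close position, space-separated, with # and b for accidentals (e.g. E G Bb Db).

Bb Db Gb

In Cb major, scale degree 5 is Gb, and the diatonic chord built there is a major triad.
That chord is spelled Gb-Bb-Db.
The figured bass 6 indicates first inversion, placing the third (Bb) in the bass: Bb-Db-Gb.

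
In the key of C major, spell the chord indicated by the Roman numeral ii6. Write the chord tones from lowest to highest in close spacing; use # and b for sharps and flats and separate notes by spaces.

In C major, scale degree 2 is D, and the diatonic chord built there is a minor triad.
That chord is spelled D-F-A.
The figured bass 6 indicates first inversion, placing the third (F) in the bass: F-A-D.

F A D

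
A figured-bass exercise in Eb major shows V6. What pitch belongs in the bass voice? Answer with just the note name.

D

V in Eb major has root Bb; the chord is Bb-D-F.
The figure 6 means first inversion — the third is in the bass.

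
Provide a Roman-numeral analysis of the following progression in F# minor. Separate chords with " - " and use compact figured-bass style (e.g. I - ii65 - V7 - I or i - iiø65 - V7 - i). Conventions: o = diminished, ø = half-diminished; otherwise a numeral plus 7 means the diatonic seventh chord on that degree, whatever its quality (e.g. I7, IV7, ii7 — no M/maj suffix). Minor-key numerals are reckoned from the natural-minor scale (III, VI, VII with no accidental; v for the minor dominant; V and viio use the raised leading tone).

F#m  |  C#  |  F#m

i - V - i

F#m: minor triad on F# = scale degree 1 → i.
C# has root C#, degree 5 in F# minor, so V.
F#m: minor triad on F# = scale degree 1 → i.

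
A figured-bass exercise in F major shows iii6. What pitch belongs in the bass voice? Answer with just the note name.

iii in F major has root A; the chord is A-C-E.
The figure 6 means first inversion — the third is in the bass.

C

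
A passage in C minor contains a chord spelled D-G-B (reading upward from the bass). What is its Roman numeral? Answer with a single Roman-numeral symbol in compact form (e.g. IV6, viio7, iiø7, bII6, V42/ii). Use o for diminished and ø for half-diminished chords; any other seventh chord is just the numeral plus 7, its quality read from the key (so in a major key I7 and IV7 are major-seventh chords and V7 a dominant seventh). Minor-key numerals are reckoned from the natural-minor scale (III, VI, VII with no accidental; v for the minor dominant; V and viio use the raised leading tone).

The pitches G-B-D form a major triad rooted on G.
In C minor, G is the dominant; the diatonic major triad there is V.
With D in the bass the chord is in second inversion, so the figured bass is 64.

V64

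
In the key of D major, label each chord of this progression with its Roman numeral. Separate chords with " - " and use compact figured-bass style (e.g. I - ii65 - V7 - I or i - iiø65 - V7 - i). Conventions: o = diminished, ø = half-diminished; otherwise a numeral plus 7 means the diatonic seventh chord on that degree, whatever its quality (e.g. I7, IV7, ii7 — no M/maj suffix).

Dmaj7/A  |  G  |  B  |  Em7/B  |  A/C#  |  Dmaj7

Dmaj7/A has root D, degree 1 in D major, so I43.
G: major triad on G = scale degree 4 → IV.
B is the secondary dominant of ii (major triad on B): V/ii.
Em7/B has root E, degree 2 in D major, so ii43.
A/C#: major triad on A = scale degree 5 → V6.
Dmaj7: root D is the tonic; major seventh chord there is I7.

I43 - IV - V/ii - ii43 - V6 - I7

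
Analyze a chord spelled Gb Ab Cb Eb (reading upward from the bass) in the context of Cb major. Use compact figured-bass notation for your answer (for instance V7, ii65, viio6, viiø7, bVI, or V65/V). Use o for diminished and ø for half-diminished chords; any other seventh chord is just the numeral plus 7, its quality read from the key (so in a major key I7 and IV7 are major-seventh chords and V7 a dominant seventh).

The pitches Ab-Cb-Eb-Gb form a minor seventh chord rooted on Ab.
In Cb major, Ab is the submediant; the diatonic minor seventh chord there is vi7.
With Gb in the bass the chord is in third inversion, so the figured bass is 42.

vi42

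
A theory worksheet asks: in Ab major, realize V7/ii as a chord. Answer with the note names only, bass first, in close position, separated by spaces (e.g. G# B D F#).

V7/ii is a secondary dominant — the dominant seventh of ii. ii in Ab major is Bb, so the applied chord's root is F, a perfect fifth above.
Building a dominant seventh chord on F gives F-A-C-Eb.

F A C Eb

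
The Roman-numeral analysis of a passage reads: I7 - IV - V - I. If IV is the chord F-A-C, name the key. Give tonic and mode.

The chord F is a major triad rooted on F; its label is IV.
Counting down 3 scale steps from F places the tonic on C; a major triad on degree 4 is diatonic only in major.

C major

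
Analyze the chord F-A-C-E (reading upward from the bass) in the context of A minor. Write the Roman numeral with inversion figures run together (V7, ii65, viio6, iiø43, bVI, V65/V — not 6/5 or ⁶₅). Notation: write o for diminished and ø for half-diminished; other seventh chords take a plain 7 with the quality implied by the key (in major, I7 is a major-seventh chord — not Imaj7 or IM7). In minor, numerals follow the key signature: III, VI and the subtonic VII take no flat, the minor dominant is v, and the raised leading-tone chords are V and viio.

Stacked in thirds the chord is F-A-C-E: a major seventh chord on F.
F is scale degree 6 in A minor, and a major seventh chord on that degree is written VI7.

VI7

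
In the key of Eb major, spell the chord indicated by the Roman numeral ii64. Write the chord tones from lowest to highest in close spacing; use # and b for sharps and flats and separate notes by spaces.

The numeral's case and figure indicate a minor triad. In Eb major its root, the supertonic, is F.
Stacking thirds from F gives F-Ab-C.
The figured bass 64 indicates second inversion, placing the fifth (C) in the bass: C-F-Ab.

C F Ab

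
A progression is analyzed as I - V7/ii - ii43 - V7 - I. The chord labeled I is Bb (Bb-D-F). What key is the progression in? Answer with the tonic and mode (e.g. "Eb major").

Bb major

The chord Bb is a major triad rooted on Bb; its label is I.
If Bb is scale degree 1 and the mode makes that degree carry a major triad, the tonic is Bb and the mode is major.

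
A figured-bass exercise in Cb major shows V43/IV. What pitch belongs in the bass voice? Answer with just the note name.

The applied chord V43/IV is rooted on Cb: Cb-Eb-Gb-Bbb.
The figure 43 means second inversion — the fifth is in the bass.

Gb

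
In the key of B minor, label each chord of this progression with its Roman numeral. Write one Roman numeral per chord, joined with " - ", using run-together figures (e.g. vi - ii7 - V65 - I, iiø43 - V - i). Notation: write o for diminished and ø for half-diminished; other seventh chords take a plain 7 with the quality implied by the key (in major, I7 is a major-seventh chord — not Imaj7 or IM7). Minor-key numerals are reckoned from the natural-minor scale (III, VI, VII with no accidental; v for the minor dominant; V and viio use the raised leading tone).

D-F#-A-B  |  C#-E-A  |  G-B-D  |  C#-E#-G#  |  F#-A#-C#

i65 - VII6 - VI - V/V - V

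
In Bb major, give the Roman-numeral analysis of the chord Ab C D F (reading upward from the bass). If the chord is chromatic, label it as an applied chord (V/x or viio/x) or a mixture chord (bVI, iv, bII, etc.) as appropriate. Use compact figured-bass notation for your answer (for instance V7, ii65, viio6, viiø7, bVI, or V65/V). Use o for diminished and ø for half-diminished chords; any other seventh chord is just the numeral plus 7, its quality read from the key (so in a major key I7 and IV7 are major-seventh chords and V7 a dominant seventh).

viiø43/IV

The pitches D-F-Ab-C form a half-diminished seventh chord rooted on D.
D sits a half step below Eb (IV in Bb major); a diminished chord there is the applied leading-tone chord of IV.
With Ab in the bass the chord is in second inversion, so the figured bass is 43.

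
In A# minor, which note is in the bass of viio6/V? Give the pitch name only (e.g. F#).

The applied chord viio6/V is rooted on D##: D##-F##-A#.
The figure 6 means first inversion — the third is in the bass.

F##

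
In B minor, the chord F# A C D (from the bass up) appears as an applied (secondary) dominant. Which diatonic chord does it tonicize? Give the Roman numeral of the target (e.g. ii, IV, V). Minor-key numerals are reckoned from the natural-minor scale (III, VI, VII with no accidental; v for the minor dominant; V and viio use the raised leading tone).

The chord is a dominant seventh chord on D.
A dominant resolves down a perfect fifth: D → G. In B minor, G is scale degree 6, i.e. VI.

VI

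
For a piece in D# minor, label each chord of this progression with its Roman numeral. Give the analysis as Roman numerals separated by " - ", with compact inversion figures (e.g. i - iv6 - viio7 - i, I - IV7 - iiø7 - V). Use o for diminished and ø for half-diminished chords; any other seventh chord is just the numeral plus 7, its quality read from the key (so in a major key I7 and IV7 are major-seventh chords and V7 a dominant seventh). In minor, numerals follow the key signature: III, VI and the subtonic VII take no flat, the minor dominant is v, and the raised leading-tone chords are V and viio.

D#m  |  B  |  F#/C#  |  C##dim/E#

D#m has root D#, degree 1 in D# minor, so i.
B: major triad on B = scale degree 6 → VI.
F#/C# has root F#, degree 3 in D# minor, so III64.
C##dim/E#: diminished triad on C## = scale degree 7 → viio6.

i - VI - III64 - viio6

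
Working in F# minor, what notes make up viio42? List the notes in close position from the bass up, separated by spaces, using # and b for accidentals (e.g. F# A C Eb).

D E# G# B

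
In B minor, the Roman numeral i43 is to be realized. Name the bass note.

F#

i in B minor has root B; the chord is B-D-F#-A.
The figure 43 means second inversion — the fifth is in the bass.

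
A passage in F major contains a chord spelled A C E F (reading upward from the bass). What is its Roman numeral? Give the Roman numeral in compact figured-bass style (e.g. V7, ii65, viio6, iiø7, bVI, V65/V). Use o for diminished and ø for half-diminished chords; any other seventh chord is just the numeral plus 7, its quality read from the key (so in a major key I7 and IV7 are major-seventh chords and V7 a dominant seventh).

Stacked in thirds the chord is F-A-C-E: a major seventh chord on F.
F is scale degree 1 in F major, and a major seventh chord on that degree is written I7.
With A in the bass the chord is in first inversion, so the figured bass is 65.

I65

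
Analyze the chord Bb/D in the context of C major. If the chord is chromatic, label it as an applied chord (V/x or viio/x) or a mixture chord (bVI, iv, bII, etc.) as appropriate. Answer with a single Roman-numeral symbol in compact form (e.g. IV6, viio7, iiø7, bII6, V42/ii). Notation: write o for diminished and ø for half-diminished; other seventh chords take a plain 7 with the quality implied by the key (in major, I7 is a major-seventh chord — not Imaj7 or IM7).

The pitches Bb-D-F form a major triad rooted on Bb.
Bb is the lowered seventh degree of C major (diatonic 7 would be B). This is a major triad on the lowered seventh degree (the subtonic), borrowed from the parallel minor.
With D in the bass the chord is in first inversion, so the figured bass is 6.

bVII6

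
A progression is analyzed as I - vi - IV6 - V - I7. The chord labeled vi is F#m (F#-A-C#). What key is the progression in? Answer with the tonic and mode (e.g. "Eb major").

A major

The anchor chord is a minor triad on F#, labeled vi.
If F# is scale degree 6 and the mode makes that degree carry a minor triad, the tonic is A and the mode is major.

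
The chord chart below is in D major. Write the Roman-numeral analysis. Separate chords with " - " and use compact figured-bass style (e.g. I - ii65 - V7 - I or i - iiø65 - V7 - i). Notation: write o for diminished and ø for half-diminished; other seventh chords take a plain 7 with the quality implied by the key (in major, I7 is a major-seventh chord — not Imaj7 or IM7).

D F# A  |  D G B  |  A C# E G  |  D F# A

I - IV64 - V7 - I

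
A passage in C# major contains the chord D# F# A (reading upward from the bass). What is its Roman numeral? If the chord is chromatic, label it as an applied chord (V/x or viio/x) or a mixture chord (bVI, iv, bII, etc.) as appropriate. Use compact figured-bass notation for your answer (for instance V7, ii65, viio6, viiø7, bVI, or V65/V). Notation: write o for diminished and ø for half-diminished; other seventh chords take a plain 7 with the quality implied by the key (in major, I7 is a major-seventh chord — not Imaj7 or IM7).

iio

The pitches D#-F#-A form a diminished triad rooted on D#.
D# is the second degree of C# major. This is the diminished supertonic triad, borrowed from the parallel minor.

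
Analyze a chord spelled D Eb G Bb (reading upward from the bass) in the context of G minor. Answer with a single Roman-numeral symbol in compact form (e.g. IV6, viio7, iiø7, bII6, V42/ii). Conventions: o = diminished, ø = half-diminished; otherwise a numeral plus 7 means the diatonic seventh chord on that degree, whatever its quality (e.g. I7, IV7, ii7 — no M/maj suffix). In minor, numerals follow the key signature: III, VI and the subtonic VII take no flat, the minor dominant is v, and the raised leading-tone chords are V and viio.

VI42

Stacked in thirds the chord is Eb-G-Bb-D: a major seventh chord on Eb.
Eb is scale degree 6 in G minor, and a major seventh chord on that degree is written VI7.
With D in the bass the chord is in third inversion, so the figured bass is 42.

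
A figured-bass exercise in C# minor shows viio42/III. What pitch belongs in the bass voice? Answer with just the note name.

C

The applied chord viio42/III is rooted on D#: D#-F#-A-C.
The figure 42 means third inversion — the seventh is in the bass.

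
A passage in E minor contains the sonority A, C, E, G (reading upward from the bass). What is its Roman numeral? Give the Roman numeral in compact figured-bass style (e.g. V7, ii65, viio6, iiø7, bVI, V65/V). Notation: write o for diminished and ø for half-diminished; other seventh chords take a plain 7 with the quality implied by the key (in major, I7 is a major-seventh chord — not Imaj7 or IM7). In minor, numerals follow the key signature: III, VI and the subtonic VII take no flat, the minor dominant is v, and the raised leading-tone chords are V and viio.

Stacked in thirds the chord is A-C-E-G: a minor seventh chord on A.
A is scale degree 4 in E minor, and a minor seventh chord on that degree is written iv7.

iv7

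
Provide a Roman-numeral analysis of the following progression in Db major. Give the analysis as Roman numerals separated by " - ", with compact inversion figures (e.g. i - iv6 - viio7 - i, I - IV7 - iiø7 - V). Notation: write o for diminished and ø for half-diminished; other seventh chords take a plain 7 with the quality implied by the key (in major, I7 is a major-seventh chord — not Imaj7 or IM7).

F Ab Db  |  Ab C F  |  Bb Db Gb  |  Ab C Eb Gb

I6 - iii6 - IV6 - V7

F-Ab-Db has root Db, degree 1 in Db major, so I6.
Ab-C-F: minor triad on F = scale degree 3 → iii6.
Bb-Db-Gb: major triad on Gb = scale degree 4 → IV6.
Ab-C-Eb-Gb: root Ab is the dominant; dominant seventh chord there is V7.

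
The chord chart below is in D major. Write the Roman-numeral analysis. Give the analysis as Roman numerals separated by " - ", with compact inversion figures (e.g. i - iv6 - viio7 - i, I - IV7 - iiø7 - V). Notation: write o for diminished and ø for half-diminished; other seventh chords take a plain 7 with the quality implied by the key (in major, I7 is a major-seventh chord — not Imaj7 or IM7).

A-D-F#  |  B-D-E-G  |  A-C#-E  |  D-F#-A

A-D-F#: major triad on D = scale degree 1 → I64.
B-D-E-G: root E is the supertonic; minor seventh chord there is ii43.
A-C#-E: major triad on A = scale degree 5 → V.
D-F#-A: major triad on D = scale degree 1 → I.

I64 - ii43 - V - I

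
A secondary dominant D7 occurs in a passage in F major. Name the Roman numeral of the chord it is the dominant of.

ii

The chord is a dominant seventh chord on D.
A dominant resolves down a perfect fifth: D → G. In F major, G is scale degree 2, i.e. ii.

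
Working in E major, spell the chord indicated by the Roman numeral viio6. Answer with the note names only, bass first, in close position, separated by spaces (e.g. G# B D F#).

In E major, the seventh degree is D#, and the diatonic chord built there is a diminished triad.
Stacking thirds from D# gives D#-F#-A.
With the 6 figure the chord is in first inversion; from the bass F# upward in close position it reads F#-A-D#.

F# A D#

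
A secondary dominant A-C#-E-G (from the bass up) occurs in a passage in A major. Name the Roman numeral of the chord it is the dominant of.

The chord is a dominant seventh chord on A.
A dominant resolves down a perfect fifth: A → D. In A major, D is scale degree 4, i.e. IV.

IV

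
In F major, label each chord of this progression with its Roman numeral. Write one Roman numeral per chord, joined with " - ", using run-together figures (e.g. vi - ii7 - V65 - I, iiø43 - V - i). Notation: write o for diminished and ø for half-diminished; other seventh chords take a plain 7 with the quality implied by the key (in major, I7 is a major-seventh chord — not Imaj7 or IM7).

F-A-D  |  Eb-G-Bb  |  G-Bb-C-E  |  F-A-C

vi6 - bVII - V43 - I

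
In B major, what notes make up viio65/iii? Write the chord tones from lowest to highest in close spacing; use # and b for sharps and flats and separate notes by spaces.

The slash marks an applied leading-tone chord: viio of iii. In B major, iii is D#, so the leading tone to it is C##, a half step below.
Building a fully diminished seventh chord on C## gives C##-E#-G#-B.
The figured bass 65 indicates first inversion, placing the third (E#) in the bass: E#-G#-B-C##.

E# G# B C##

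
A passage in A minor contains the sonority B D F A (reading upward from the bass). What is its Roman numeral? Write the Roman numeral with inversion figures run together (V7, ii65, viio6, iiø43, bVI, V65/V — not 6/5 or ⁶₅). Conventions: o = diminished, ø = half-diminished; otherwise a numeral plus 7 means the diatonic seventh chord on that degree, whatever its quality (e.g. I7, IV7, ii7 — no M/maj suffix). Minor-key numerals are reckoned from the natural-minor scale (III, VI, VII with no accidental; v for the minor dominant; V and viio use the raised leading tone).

Stacked in thirds the chord is B-D-F-A: a half-diminished seventh chord on B.
In A minor, B is the supertonic; the diatonic half-diminished seventh chord there is iiø7.

iiø7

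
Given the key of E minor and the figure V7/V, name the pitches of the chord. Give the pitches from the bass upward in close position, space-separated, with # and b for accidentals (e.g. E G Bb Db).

F# A# C# E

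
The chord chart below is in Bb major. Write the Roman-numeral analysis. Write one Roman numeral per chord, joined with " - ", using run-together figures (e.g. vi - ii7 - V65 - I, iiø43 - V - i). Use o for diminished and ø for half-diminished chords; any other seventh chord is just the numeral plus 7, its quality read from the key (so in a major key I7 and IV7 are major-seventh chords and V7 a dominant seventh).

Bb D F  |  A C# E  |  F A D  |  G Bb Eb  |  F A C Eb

I - V/iii - iii6 - IV6 - V7

Bb-D-F: root Bb is the tonic; major triad there is I.
A-C#-E is the secondary dominant of iii (major triad on A): V/iii.
F-A-D: root D is the mediant; minor triad there is iii6.
G-Bb-Eb has root Eb, degree 4 in Bb major, so IV6.
F-A-C-Eb: dominant seventh chord on F = scale degree 5 → V7.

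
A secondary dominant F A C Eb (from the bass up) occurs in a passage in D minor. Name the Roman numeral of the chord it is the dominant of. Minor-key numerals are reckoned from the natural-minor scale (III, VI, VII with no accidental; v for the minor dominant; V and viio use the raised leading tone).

The chord is a dominant seventh chord on F.
A dominant resolves down a perfect fifth: F → Bb. In D minor, Bb is scale degree 6, i.e. VI.

VI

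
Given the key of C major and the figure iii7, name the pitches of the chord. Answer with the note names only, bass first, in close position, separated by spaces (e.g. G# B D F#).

E G B D

In C major, the third degree is E, and the diatonic chord built there is a minor seventh chord.
Stacking thirds from E gives E-G-B-D.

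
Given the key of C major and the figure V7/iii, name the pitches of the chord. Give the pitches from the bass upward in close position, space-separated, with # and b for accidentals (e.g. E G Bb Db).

The slash means an applied dominant: we want the dominant of iii. In C major, iii is E minor, and its dominant is built on B.
Building a dominant seventh chord on B gives B-D#-F#-A.

B D# F# A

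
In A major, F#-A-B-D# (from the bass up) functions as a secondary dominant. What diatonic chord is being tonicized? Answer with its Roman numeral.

The chord is a dominant seventh chord on B.
A dominant resolves down a perfect fifth: B → E. In A major, E is scale degree 5, i.e. V.

V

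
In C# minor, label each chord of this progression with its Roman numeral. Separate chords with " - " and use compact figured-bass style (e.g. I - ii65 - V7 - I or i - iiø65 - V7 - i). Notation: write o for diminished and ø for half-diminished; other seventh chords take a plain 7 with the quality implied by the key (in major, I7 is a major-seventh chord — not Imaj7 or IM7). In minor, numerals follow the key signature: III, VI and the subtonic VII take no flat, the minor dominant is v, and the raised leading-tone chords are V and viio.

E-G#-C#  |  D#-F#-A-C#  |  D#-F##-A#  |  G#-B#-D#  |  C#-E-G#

E-G#-C#: minor triad on C# = scale degree 1 → i6.
D#-F#-A-C#: root D# is the supertonic; half-diminished seventh chord there is iiø7.
D#-F##-A#: a major triad on D#, the applied dominant of V → V/V.
G#-B#-D#: major triad on G# = scale degree 5 → V.
C#-E-G#: minor triad on C# = scale degree 1 → i.

i6 - iiø7 - V/V - V - i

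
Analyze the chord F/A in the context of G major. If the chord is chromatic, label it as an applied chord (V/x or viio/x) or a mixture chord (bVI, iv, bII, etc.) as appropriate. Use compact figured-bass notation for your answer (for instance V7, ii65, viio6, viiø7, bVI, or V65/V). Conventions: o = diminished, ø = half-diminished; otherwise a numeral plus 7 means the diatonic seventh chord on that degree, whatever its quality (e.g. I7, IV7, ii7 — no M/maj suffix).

Stacked in thirds the chord is F-A-C: a major triad on F.
F is the lowered seventh degree of G major (diatonic 7 would be F#). This is a major triad on the lowered seventh degree (the subtonic), borrowed from the parallel minor.
With A in the bass the chord is in first inversion, so the figured bass is 6.

bVII6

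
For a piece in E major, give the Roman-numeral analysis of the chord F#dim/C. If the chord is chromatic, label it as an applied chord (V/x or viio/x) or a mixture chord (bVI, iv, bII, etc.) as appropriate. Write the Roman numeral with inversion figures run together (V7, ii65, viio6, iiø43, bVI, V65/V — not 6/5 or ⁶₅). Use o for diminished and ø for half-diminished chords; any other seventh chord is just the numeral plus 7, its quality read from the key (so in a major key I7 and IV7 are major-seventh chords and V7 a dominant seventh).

iio64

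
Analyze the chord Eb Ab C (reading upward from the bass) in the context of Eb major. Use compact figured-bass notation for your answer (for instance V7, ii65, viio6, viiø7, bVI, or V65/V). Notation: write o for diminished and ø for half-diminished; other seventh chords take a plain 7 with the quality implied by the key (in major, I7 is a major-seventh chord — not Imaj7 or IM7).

IV64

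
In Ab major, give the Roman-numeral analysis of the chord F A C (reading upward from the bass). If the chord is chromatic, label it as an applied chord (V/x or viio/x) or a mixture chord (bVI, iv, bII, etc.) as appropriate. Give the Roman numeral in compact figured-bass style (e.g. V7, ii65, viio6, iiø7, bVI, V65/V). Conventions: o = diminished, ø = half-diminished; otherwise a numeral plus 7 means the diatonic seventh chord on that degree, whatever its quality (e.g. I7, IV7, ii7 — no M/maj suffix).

Stacked in thirds the chord is F-A-C: a major triad on F.
F is not a diatonic chord root with this quality in Ab major, but it lies a perfect fifth above Bb (ii), so the chord functions as an applied dominant of ii.

V/ii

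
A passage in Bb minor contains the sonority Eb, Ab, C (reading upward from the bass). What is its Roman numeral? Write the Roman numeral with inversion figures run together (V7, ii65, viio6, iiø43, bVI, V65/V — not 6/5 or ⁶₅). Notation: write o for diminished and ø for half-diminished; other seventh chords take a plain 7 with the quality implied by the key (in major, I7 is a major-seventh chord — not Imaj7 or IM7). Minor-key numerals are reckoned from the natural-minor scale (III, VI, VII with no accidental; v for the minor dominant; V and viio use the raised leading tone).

VII64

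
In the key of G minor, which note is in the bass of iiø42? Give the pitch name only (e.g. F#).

iiø in G minor has root A; the chord is A-C-Eb-G.
The figure 42 means third inversion — the seventh is in the bass.

G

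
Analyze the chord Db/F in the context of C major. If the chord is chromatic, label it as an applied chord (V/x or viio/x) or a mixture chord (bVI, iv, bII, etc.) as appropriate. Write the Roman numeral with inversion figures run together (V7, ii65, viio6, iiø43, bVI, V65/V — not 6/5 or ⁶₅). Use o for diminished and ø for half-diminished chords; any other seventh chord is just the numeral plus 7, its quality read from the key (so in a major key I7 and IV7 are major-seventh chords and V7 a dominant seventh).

bII6

The pitches Db-F-Ab form a major triad rooted on Db.
Db is the lowered second degree of C major (diatonic 2 would be D). This is the Neapolitan sixth — a major triad on the lowered second degree, here in its customary first inversion.
With F in the bass the chord is in first inversion, so the figured bass is 6.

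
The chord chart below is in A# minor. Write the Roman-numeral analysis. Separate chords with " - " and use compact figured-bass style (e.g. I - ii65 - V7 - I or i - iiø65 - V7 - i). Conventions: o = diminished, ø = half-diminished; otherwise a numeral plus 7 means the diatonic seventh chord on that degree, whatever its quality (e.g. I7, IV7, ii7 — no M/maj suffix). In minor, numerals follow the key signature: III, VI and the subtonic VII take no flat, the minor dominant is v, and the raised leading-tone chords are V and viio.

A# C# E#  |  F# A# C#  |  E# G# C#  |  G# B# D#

i - VI - III6 - VII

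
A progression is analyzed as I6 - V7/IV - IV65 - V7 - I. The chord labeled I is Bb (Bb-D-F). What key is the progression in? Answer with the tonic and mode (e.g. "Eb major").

I is given as Bb-D-F — a major triad with root Bb.
If Bb is scale degree 1 and the mode makes that degree carry a major triad, the tonic is Bb and the mode is major.

Bb major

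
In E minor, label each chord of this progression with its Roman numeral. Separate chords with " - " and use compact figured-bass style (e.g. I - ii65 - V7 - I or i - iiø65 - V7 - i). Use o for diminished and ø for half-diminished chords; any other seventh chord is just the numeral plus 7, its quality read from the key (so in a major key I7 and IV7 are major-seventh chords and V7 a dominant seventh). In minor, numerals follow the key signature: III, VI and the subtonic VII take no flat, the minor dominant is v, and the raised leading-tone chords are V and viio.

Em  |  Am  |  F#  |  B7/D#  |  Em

Em: root E is the tonic; minor triad there is i.
Am: minor triad on A = scale degree 4 → iv.
F#: a major triad on F#, the applied dominant of V → V/V.
B7/D#: root B is the dominant; dominant seventh chord there is V65.
Em: root E is the tonic; minor triad there is i.

i - iv - V/V - V65 - i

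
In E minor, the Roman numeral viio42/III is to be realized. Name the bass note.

The applied chord viio42/III is rooted on F#: F#-A-C-Eb.
The figure 42 means third inversion — the seventh is in the bass.

Eb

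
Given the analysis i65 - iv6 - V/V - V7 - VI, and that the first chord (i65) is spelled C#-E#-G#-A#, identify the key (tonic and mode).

A# minor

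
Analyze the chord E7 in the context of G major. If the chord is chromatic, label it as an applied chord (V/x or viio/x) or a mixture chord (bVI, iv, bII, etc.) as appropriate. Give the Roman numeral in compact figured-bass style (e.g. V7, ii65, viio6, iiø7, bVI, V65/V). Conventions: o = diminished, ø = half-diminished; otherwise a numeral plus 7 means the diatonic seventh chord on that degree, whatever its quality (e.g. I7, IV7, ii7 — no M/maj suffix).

V7/ii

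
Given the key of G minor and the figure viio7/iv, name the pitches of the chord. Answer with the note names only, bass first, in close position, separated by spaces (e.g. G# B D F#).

B D F Ab

viio7/iv is a secondary leading-tone chord. The target iv is C in G minor; the applied chord is rooted a semitone below, on B.
Building a fully diminished seventh chord on B gives B-D-F-Ab.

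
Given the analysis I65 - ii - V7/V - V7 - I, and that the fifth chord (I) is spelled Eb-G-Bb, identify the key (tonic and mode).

Eb major

The anchor chord is a major triad on Eb, labeled I.
If Eb is scale degree 1 and the mode makes that degree carry a major triad, the tonic is Eb and the mode is major.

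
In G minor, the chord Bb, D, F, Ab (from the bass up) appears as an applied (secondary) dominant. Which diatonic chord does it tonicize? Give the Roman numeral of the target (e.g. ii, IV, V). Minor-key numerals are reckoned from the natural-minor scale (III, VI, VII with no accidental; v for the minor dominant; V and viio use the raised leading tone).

The chord is a dominant seventh chord on Bb.
A dominant resolves down a perfect fifth: Bb → Eb. In G minor, Eb is scale degree 6, i.e. VI.

VI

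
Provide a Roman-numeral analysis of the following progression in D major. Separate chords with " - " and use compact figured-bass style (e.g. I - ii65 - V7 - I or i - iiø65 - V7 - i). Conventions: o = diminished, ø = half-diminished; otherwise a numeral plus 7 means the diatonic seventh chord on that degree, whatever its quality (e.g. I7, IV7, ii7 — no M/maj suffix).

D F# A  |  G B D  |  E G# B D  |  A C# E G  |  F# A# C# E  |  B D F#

I - IV - V7/V - V7 - V7/vi - vi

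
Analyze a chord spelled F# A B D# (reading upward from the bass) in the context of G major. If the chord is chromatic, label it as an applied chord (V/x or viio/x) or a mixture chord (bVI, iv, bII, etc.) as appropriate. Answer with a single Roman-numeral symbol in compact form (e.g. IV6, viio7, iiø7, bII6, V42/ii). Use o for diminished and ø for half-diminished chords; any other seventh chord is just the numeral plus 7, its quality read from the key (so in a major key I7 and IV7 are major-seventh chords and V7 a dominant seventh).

V43/vi

Stacked in thirds the chord is B-D#-F#-A: a dominant seventh chord on B.
B is not a diatonic chord root with this quality in G major, but it lies a perfect fifth above E (vi), so the chord functions as an applied dominant of vi.
With F# in the bass the chord is in second inversion, so the figured bass is 43.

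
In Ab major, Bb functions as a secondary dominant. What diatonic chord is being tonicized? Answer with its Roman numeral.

The chord is a major triad on Bb.
A dominant resolves down a perfect fifth: Bb → Eb. In Ab major, Eb is scale degree 5, i.e. V.

V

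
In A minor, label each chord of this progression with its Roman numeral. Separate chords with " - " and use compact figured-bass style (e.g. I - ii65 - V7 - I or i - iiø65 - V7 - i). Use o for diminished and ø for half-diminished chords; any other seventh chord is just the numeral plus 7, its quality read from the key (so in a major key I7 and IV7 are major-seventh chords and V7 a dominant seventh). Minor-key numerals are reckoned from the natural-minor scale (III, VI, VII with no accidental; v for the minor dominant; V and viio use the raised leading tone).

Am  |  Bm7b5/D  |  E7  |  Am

i - iiø65 - V7 - i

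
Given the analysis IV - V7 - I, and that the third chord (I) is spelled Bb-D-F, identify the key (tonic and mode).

Bb major

I is given as Bb-D-F — a major triad with root Bb.
If Bb is scale degree 1 and the mode makes that degree carry a major triad, the tonic is Bb and the mode is major.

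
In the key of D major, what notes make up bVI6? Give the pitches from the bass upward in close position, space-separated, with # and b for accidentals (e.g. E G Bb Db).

D F Bb

bVI6 is a major triad on the lowered sixth degree, borrowed from the parallel minor. In D major that root is Bb.
So the chord is Bb-D-F.
With the 6 figure the chord is in first inversion; from the bass D upward in close position it reads D-F-Bb.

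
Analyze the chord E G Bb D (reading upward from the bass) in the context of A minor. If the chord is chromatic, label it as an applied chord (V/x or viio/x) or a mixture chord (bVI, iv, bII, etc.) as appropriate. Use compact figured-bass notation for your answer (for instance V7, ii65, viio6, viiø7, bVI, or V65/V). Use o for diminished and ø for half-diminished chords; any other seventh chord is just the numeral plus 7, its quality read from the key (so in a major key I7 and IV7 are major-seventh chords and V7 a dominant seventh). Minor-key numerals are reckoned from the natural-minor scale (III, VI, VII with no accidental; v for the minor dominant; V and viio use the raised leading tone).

viiø7/VI

Stacked in thirds the chord is E-G-Bb-D: a half-diminished seventh chord on E.
E sits a half step below F (VI in A minor); a diminished chord there is the applied leading-tone chord of VI.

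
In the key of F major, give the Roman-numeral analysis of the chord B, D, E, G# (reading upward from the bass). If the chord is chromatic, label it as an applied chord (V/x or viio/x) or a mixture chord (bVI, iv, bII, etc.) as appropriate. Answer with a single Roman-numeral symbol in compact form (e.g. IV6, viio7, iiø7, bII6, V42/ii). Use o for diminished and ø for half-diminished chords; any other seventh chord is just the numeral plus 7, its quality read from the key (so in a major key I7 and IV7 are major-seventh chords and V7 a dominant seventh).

V43/iii

The pitches E-G#-B-D form a dominant seventh chord rooted on E.
E is not a diatonic chord root with this quality in F major, but it lies a perfect fifth above A (iii), so the chord functions as an applied dominant of iii.
With B in the bass the chord is in second inversion, so the figured bass is 43.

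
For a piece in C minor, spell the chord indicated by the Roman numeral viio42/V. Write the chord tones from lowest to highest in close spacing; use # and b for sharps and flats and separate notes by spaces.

Eb F# A C

viio42/V is a secondary leading-tone chord. The target V is G in C minor; the applied chord is rooted a semitone below, on F#.
Building a fully diminished seventh chord on F# gives F#-A-C-Eb.
The figured bass 42 indicates third inversion, placing the seventh (Eb) in the bass: Eb-F#-A-C.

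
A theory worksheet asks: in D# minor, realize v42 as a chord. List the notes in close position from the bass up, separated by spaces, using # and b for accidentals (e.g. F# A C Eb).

G# A# C# E#

In D# minor, scale degree 5 is A#, and the diatonic chord built there is a minor seventh chord.
Stacking thirds from A# gives A#-C#-E#-G#.
The figured bass 42 indicates third inversion, placing the seventh (G#) in the bass: G#-A#-C#-E#.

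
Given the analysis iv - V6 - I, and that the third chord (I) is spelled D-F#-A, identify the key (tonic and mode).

I is given as D-F#-A — a major triad with root D.
If D is scale degree 1 and the mode makes that degree carry a major triad, the tonic is D and the mode is major.

D major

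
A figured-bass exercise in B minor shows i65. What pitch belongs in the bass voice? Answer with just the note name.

D

i in B minor has root B; the chord is B-D-F#-A.
The figure 65 means first inversion — the third is in the bass.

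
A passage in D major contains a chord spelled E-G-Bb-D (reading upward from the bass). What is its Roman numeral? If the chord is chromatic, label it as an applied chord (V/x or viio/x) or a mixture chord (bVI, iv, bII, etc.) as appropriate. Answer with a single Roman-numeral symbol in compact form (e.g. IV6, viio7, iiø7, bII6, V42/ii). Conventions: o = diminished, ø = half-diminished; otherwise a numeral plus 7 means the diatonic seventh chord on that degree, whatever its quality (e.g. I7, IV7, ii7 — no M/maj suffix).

iiø7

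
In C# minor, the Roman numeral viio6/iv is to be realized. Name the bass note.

The applied chord viio6/iv is rooted on E#: E#-G#-B.
The figure 6 means first inversion — the third is in the bass.

G#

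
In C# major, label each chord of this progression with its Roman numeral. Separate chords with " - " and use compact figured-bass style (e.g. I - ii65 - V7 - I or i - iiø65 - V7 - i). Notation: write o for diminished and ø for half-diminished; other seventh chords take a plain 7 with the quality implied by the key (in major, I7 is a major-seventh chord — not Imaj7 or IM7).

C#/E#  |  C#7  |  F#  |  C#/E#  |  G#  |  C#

I6 - V7/IV - IV - I6 - V - I

C#/E# has root C#, degree 1 in C# major, so I6.
C#7 is the secondary dominant of IV (dominant seventh chord on C#): V7/IV.
F#: root F# is the subdominant; major triad there is IV.
C#/E#: root C# is the tonic; major triad there is I6.
G#: major triad on G# = scale degree 5 → V.
C#: major triad on C# = scale degree 1 → I.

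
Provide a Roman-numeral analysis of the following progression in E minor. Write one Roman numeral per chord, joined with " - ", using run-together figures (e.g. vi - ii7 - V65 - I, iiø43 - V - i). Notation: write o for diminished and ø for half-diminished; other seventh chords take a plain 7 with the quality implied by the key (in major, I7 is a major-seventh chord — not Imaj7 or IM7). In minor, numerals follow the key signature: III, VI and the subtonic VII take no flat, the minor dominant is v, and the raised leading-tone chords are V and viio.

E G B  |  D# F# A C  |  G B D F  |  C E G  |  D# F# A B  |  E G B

E-G-B has root E, degree 1 in E minor, so i.
D#-F#-A-C has root D#, degree 7 in E minor, so viio7.
G-B-D-F: chromatic; G is V of VI, so V7/VI.
C-E-G has root C, degree 6 in E minor, so VI.
D#-F#-A-B has root B, degree 5 in E minor, so V65.
E-G-B: root E is the tonic; minor triad there is i.

i - viio7 - V7/VI - VI - V65 - i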